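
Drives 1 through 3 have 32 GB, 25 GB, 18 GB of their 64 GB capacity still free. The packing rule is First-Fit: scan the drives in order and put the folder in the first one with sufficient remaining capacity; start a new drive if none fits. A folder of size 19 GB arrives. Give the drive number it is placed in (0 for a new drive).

1

Drives with room: drive 1 (32 GB), drive 2 (25 GB).
The first with room is drive 1.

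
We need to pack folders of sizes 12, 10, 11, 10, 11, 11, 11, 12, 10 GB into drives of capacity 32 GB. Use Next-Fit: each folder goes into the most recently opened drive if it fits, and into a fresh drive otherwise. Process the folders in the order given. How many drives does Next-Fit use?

4 drives

drive 1: place 12 GB, 20 GB left
drive 1: place 10 GB, 10 GB left
drive 2: place 11 GB, 21 GB left
drive 2: place 10 GB, 11 GB left
drive 2: place 11 GB, 0 GB left
drive 3: place 11 GB, 21 GB left
drive 3: place 11 GB, 10 GB left
drive 4: place 12 GB, 20 GB left
drive 4: place 10 GB, 10 GB left
Final drives: [12,10] [11,10,11] [11,11] [12,10].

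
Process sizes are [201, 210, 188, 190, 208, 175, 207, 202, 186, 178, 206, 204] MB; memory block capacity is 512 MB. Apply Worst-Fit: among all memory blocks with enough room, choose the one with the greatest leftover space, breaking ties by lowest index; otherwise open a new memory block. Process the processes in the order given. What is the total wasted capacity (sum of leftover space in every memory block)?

Put 201 MB in memory block 1; 311 MB remain.
Put 210 MB in memory block 1; 101 MB remain.
Put 188 MB in memory block 2; 324 MB remain.
Put 190 MB in memory block 2; 134 MB remain.
Put 208 MB in memory block 3; 304 MB remain.
Put 175 MB in memory block 3; 129 MB remain.
Put 207 MB in memory block 4; 305 MB remain.
Put 202 MB in memory block 4; 103 MB remain.
Put 186 MB in memory block 5; 326 MB remain.
Put 178 MB in memory block 5; 148 MB remain.
Put 206 MB in memory block 6; 306 MB remain.
Put 204 MB in memory block 6; 102 MB remain.
6 memory blocks × 512 MB = 3072 MB; used 2355 MB; unused 717 MB.

717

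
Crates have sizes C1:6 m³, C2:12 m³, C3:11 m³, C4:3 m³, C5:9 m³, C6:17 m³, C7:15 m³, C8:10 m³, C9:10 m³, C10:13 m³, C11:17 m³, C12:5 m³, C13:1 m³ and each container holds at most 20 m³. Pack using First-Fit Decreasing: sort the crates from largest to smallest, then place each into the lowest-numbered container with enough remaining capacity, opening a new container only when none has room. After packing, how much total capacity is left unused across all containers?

Sorted descending: 17, 17, 15, 13, 12, 11, 10, 10, 9, 6, 5, 3, 1.
17 m³ → container 1 (remaining 3 m³)
17 m³ → container 2 (remaining 3 m³)
15 m³ → container 3 (remaining 5 m³)
13 m³ → container 4 (remaining 7 m³)
12 m³ → container 5 (remaining 8 m³)
11 m³ → container 6 (remaining 9 m³)
10 m³ → container 7 (remaining 10 m³)
10 m³ → container 7 (remaining 0 m³)
9 m³ → container 6 (remaining 0 m³)
6 m³ → container 4 (remaining 1 m³)
5 m³ → container 3 (remaining 0 m³)
3 m³ → container 1 (remaining 0 m³)
1 m³ → container 2 (remaining 2 m³)
7 containers × 20 m³ = 140 m³; used 129 m³; unused 11 m³.

11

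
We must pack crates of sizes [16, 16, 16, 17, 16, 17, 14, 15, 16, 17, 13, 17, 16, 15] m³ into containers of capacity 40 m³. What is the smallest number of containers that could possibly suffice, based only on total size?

Total size = 16 + 16 + 16 + 17 + 16 + 17 + 14 + 15 + 16 + 17 + 13 + 17 + 16 + 15 = 221 m³.
⌈221 / 40⌉ = 6.

6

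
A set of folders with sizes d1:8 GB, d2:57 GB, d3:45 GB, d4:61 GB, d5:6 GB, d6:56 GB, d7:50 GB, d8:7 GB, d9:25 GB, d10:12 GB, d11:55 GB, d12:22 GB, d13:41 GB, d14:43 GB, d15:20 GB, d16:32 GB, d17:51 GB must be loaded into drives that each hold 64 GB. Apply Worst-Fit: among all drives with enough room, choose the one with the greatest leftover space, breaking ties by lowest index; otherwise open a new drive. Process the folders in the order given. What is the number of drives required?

drive 1: place d1 (8 GB), 56 GB left
drive 2: place d2 (57 GB), 7 GB left
drive 1: place d3 (45 GB), 11 GB left
drive 3: place d4 (61 GB), 3 GB left
drive 1: place d5 (6 GB), 5 GB left
drive 4: place d6 (56 GB), 8 GB left
drive 5: place d7 (50 GB), 14 GB left
drive 5: place d8 (7 GB), 7 GB left
drive 6: place d9 (25 GB), 39 GB left
drive 6: place d10 (12 GB), 27 GB left
drive 7: place d11 (55 GB), 9 GB left
drive 6: place d12 (22 GB), 5 GB left
drive 8: place d13 (41 GB), 23 GB left
drive 9: place d14 (43 GB), 21 GB left
drive 8: place d15 (20 GB), 3 GB left
drive 10: place d16 (32 GB), 32 GB left
drive 11: place d17 (51 GB), 13 GB left
Final drives: [8,45,6] [57] [61] [56] [50,7] [25,12,22] [55] [41,20] [43] [32] [51].

11 drives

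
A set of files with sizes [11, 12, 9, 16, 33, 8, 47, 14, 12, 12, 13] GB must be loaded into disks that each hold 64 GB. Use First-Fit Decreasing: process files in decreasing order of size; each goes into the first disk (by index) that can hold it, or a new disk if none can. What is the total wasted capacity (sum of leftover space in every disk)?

Sorted descending: 47, 33, 16, 14, 13, 12, 12, 12, 11, 9, 8.
47 GB → disk 1 (remaining 17 GB)
33 GB → disk 2 (remaining 31 GB)
16 GB → disk 1 (remaining 1 GB)
14 GB → disk 2 (remaining 17 GB)
13 GB → disk 2 (remaining 4 GB)
12 GB → disk 3 (remaining 52 GB)
12 GB → disk 3 (remaining 40 GB)
12 GB → disk 3 (remaining 28 GB)
11 GB → disk 3 (remaining 17 GB)
9 GB → disk 3 (remaining 8 GB)
8 GB → disk 3 (remaining 0 GB)
3 disks × 64 GB = 192 GB; used 187 GB; unused 5 GB.

5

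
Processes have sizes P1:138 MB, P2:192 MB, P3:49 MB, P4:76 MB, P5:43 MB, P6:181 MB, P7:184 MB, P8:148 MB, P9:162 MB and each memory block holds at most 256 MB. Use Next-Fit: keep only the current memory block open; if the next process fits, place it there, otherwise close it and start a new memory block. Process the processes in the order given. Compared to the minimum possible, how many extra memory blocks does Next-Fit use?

Next-Fit: [138] [192,49] [76,43] [181] [184] [148] [162] → 7 memory blocks.
6 processes exceed 128 MB (half the capacity), and no two of those can share a memory block, so at least 6 memory blocks are needed.
An optimal packing achieves that bound: [192,49] [184,43] [181] [162,76] [148] [138] → 6 memory blocks.
Excess: 7 − 6 = 1.

1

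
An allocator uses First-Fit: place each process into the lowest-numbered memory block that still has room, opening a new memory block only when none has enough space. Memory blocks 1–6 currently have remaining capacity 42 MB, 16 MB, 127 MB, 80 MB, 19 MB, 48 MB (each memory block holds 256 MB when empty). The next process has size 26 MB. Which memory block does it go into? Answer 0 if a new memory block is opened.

1

Memory blocks with room: memory block 1 (42 MB), memory block 3 (127 MB), memory block 4 (80 MB), memory block 6 (48 MB).
The first with room is memory block 1.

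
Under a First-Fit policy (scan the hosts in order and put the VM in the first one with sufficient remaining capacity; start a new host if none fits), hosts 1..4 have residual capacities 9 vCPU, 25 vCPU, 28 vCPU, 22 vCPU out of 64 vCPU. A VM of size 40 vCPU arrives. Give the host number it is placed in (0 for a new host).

No host has ≥ 40 vCPU free, so a new host is opened.

0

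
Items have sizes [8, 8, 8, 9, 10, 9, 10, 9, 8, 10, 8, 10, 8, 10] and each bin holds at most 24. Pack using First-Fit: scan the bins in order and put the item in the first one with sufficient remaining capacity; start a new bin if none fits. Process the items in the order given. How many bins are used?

7

8 → bin 1 (remaining 16)
8 → bin 1 (remaining 8)
8 → bin 1 (remaining 0)
9 → bin 2 (remaining 15)
10 → bin 2 (remaining 5)
9 → bin 3 (remaining 15)
10 → bin 3 (remaining 5)
9 → bin 4 (remaining 15)
8 → bin 4 (remaining 7)
10 → bin 5 (remaining 14)
8 → bin 5 (remaining 6)
10 → bin 6 (remaining 14)
8 → bin 6 (remaining 6)
10 → bin 7 (remaining 14)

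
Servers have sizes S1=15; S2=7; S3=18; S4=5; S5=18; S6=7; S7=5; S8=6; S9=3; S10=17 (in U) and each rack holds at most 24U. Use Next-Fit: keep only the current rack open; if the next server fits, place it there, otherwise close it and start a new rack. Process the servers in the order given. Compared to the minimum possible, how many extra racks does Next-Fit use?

0

Next-Fit: [15,7] [18,5] [18] [7,5,6,3] [17] → 5 racks.
Total size 101U; any packing needs at least ⌈101/24⌉ = 5 racks.
So 5 is already optimal.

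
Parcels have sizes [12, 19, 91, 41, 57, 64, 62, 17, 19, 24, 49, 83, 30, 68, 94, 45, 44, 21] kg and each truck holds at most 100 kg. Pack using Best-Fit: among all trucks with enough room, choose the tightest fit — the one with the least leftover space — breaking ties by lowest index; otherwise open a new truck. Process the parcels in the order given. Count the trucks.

10

Put 12 kg in truck 1; 88 kg remain.
Put 19 kg in truck 1; 69 kg remain.
Put 91 kg in truck 2; 9 kg remain.
Put 41 kg in truck 1; 28 kg remain.
Put 57 kg in truck 3; 43 kg remain.
Put 64 kg in truck 4; 36 kg remain.
Put 62 kg in truck 5; 38 kg remain.
Put 17 kg in truck 1; 11 kg remain.
Put 19 kg in truck 4; 17 kg remain.
Put 24 kg in truck 5; 14 kg remain.
Put 49 kg in truck 6; 51 kg remain.
Put 83 kg in truck 7; 17 kg remain.
Put 30 kg in truck 3; 13 kg remain.
Put 68 kg in truck 8; 32 kg remain.
Put 94 kg in truck 9; 6 kg remain.
Put 45 kg in truck 6; 6 kg remain.
Put 44 kg in truck 10; 56 kg remain.
Put 21 kg in truck 8; 11 kg remain.
Final trucks: [12,19,41,17] [91] [57,30] [64,19] [62,24] [49,45] [83] [68,21] [94] [44].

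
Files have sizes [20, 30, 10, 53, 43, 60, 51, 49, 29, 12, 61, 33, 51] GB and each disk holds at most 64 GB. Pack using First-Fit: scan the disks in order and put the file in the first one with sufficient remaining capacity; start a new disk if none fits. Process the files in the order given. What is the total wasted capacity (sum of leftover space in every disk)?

74

Put 20 GB in disk 1; 44 GB remain.
Put 30 GB in disk 1; 14 GB remain.
Put 10 GB in disk 1; 4 GB remain.
Put 53 GB in disk 2; 11 GB remain.
Put 43 GB in disk 3; 21 GB remain.
Put 60 GB in disk 4; 4 GB remain.
Put 51 GB in disk 5; 13 GB remain.
Put 49 GB in disk 6; 15 GB remain.
Put 29 GB in disk 7; 35 GB remain.
Put 12 GB in disk 3; 9 GB remain.
Put 61 GB in disk 8; 3 GB remain.
Put 33 GB in disk 7; 2 GB remain.
Put 51 GB in disk 9; 13 GB remain.
9 disks × 64 GB = 576 GB; used 502 GB; unused 74 GB.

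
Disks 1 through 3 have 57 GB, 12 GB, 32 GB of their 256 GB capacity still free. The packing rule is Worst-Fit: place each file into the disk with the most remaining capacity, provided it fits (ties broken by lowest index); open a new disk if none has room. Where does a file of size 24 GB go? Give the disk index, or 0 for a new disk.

Disks with room: disk 1 (57 GB), disk 3 (32 GB).
Most room is disk 1 with 57 GB free.

1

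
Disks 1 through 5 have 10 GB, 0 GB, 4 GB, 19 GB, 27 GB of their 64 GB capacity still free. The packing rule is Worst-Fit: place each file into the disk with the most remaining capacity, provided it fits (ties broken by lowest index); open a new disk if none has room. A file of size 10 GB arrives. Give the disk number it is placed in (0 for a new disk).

5

Disks with room: disk 1 (10 GB), disk 4 (19 GB), disk 5 (27 GB).
Most room is disk 5 with 27 GB free.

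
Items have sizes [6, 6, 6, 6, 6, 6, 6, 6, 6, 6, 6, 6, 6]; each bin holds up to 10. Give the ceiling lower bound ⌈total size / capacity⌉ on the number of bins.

Total size = 6 + 6 + 6 + 6 + 6 + 6 + 6 + 6 + 6 + 6 + 6 + 6 + 6 = 78.
⌈78 / 10⌉ = 8.

8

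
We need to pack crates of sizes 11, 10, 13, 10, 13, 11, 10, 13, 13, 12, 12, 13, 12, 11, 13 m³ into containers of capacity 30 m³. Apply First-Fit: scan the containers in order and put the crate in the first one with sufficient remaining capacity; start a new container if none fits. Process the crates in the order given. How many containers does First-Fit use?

11 m³ → container 1 (remaining 19 m³)
10 m³ → container 1 (remaining 9 m³)
13 m³ → container 2 (remaining 17 m³)
10 m³ → container 2 (remaining 7 m³)
13 m³ → container 3 (remaining 17 m³)
11 m³ → container 3 (remaining 6 m³)
10 m³ → container 4 (remaining 20 m³)
13 m³ → container 4 (remaining 7 m³)
13 m³ → container 5 (remaining 17 m³)
12 m³ → container 5 (remaining 5 m³)
12 m³ → container 6 (remaining 18 m³)
13 m³ → container 6 (remaining 5 m³)
12 m³ → container 7 (remaining 18 m³)
11 m³ → container 7 (remaining 7 m³)
13 m³ → container 8 (remaining 17 m³)
Final containers: [11,10] [13,10] [13,11] [10,13] [13,12] [12,13] [12,11] [13].

8 containers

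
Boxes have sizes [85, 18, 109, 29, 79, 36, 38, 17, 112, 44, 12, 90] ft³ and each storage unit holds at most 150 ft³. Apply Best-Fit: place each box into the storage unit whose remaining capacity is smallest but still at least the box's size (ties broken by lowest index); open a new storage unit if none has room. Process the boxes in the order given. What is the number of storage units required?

5 storage units

85 ft³ → storage unit 1 (remaining 65 ft³)
18 ft³ → storage unit 1 (remaining 47 ft³)
109 ft³ → storage unit 2 (remaining 41 ft³)
29 ft³ → storage unit 2 (remaining 12 ft³)
79 ft³ → storage unit 3 (remaining 71 ft³)
36 ft³ → storage unit 1 (remaining 11 ft³)
38 ft³ → storage unit 3 (remaining 33 ft³)
17 ft³ → storage unit 3 (remaining 16 ft³)
112 ft³ → storage unit 4 (remaining 38 ft³)
44 ft³ → storage unit 5 (remaining 106 ft³)
12 ft³ → storage unit 2 (remaining 0 ft³)
90 ft³ → storage unit 5 (remaining 16 ft³)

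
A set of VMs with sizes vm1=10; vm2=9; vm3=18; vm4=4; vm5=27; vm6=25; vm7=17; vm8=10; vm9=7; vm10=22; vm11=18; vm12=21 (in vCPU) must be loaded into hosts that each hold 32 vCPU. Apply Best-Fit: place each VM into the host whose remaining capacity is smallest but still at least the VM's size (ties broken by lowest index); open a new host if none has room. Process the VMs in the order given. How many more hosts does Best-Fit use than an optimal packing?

1

Best-Fit: [10,9,4] [18,10] [27] [25,7] [17] [22] [18] [21] → 8 hosts.
7 VMs exceed 16 vCPU (half the capacity), and no two of those can share a host, so at least 7 hosts are needed.
An optimal packing achieves that bound: [27,4] [25,7] [22,10] [21,10] [18,9] [18] [17] → 7 hosts.
Excess: 8 − 7 = 1.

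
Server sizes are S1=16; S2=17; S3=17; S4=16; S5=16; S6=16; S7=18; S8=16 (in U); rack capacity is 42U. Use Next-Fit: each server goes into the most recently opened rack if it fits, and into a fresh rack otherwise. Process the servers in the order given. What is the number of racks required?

S1 (16U) → rack 1 (remaining 26U)
S2 (17U) → rack 1 (remaining 9U)
S3 (17U) → rack 2 (remaining 25U)
S4 (16U) → rack 2 (remaining 9U)
S5 (16U) → rack 3 (remaining 26U)
S6 (16U) → rack 3 (remaining 10U)
S7 (18U) → rack 4 (remaining 24U)
S8 (16U) → rack 4 (remaining 8U)
Final racks: [16,17] [17,16] [16,16] [18,16].

4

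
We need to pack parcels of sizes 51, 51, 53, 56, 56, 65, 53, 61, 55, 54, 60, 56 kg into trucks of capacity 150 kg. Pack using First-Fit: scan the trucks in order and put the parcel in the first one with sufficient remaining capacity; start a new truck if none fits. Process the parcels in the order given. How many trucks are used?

truck 1: place 51 kg, 99 kg left
truck 1: place 51 kg, 48 kg left
truck 2: place 53 kg, 97 kg left
truck 2: place 56 kg, 41 kg left
truck 3: place 56 kg, 94 kg left
truck 3: place 65 kg, 29 kg left
truck 4: place 53 kg, 97 kg left
truck 4: place 61 kg, 36 kg left
truck 5: place 55 kg, 95 kg left
truck 5: place 54 kg, 41 kg left
truck 6: place 60 kg, 90 kg left
truck 6: place 56 kg, 34 kg left
Final trucks: [51,51] [53,56] [56,65] [53,61] [55,54] [60,56].

6 trucks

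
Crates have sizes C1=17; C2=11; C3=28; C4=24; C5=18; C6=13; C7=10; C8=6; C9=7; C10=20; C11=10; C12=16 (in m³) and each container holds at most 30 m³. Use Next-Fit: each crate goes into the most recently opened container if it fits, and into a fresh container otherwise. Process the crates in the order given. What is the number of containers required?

7 containers

container 1: place C1 (17 m³), 13 m³ left
container 1: place C2 (11 m³), 2 m³ left
container 2: place C3 (28 m³), 2 m³ left
container 3: place C4 (24 m³), 6 m³ left
container 4: place C5 (18 m³), 12 m³ left
container 5: place C6 (13 m³), 17 m³ left
container 5: place C7 (10 m³), 7 m³ left
container 5: place C8 (6 m³), 1 m³ left
container 6: place C9 (7 m³), 23 m³ left
container 6: place C10 (20 m³), 3 m³ left
container 7: place C11 (10 m³), 20 m³ left
container 7: place C12 (16 m³), 4 m³ left
Final containers: [17,11] [28] [24] [18] [13,10,6] [7,20] [10,16].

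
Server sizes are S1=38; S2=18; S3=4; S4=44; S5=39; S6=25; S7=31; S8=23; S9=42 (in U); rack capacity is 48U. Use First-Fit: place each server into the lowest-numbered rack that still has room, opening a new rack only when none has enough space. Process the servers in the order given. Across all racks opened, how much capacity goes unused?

72

Put S1 (38U) in rack 1; 10U remain.
Put S2 (18U) in rack 2; 30U remain.
Put S3 (4U) in rack 1; 6U remain.
Put S4 (44U) in rack 3; 4U remain.
Put S5 (39U) in rack 4; 9U remain.
Put S6 (25U) in rack 2; 5U remain.
Put S7 (31U) in rack 5; 17U remain.
Put S8 (23U) in rack 6; 25U remain.
Put S9 (42U) in rack 7; 6U remain.
7 racks × 48U = 336U; used 264U; unused 72U.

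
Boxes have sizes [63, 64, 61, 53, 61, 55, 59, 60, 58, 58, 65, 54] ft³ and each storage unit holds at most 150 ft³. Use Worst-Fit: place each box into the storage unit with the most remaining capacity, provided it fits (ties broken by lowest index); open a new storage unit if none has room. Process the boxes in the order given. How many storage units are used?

63 ft³ → storage unit 1 (remaining 87 ft³)
64 ft³ → storage unit 1 (remaining 23 ft³)
61 ft³ → storage unit 2 (remaining 89 ft³)
53 ft³ → storage unit 2 (remaining 36 ft³)
61 ft³ → storage unit 3 (remaining 89 ft³)
55 ft³ → storage unit 3 (remaining 34 ft³)
59 ft³ → storage unit 4 (remaining 91 ft³)
60 ft³ → storage unit 4 (remaining 31 ft³)
58 ft³ → storage unit 5 (remaining 92 ft³)
58 ft³ → storage unit 5 (remaining 34 ft³)
65 ft³ → storage unit 6 (remaining 85 ft³)
54 ft³ → storage unit 6 (remaining 31 ft³)
Final storage units: [63,64] [61,53] [61,55] [59,60] [58,58] [65,54].

6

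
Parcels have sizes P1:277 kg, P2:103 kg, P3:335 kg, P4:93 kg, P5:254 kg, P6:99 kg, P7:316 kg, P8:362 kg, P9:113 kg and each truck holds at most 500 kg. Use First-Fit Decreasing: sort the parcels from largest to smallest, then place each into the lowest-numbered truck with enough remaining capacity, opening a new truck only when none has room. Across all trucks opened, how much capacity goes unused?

548

Sorted descending: 362, 335, 316, 277, 254, 113, 103, 99, 93.
Put 362 kg in truck 1; 138 kg remain.
Put 335 kg in truck 2; 165 kg remain.
Put 316 kg in truck 3; 184 kg remain.
Put 277 kg in truck 4; 223 kg remain.
Put 254 kg in truck 5; 246 kg remain.
Put 113 kg in truck 1; 25 kg remain.
Put 103 kg in truck 2; 62 kg remain.
Put 99 kg in truck 3; 85 kg remain.
Put 93 kg in truck 4; 130 kg remain.
5 trucks × 500 kg = 2500 kg; used 1952 kg; unused 548 kg.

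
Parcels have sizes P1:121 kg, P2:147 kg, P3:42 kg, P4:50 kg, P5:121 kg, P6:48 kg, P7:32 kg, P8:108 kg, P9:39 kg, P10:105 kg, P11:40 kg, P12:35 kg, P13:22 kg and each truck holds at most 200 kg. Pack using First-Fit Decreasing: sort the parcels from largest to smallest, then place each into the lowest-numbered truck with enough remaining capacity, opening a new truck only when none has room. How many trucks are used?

Sorted descending: 147, 121, 121, 108, 105, 50, 48, 42, 40, 39, 35, 32, 22.
truck 1: place 147 kg, 53 kg left
truck 2: place 121 kg, 79 kg left
truck 3: place 121 kg, 79 kg left
truck 4: place 108 kg, 92 kg left
truck 5: place 105 kg, 95 kg left
truck 1: place 50 kg, 3 kg left
truck 2: place 48 kg, 31 kg left
truck 3: place 42 kg, 37 kg left
truck 4: place 40 kg, 52 kg left
truck 4: place 39 kg, 13 kg left
truck 3: place 35 kg, 2 kg left
truck 5: place 32 kg, 63 kg left
truck 2: place 22 kg, 9 kg left

5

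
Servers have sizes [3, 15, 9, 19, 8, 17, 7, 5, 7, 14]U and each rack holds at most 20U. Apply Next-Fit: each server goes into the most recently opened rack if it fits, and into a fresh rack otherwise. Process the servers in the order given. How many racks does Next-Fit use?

7 racks

3U → rack 1 (remaining 17U)
15U → rack 1 (remaining 2U)
9U → rack 2 (remaining 11U)
19U → rack 3 (remaining 1U)
8U → rack 4 (remaining 12U)
17U → rack 5 (remaining 3U)
7U → rack 6 (remaining 13U)
5U → rack 6 (remaining 8U)
7U → rack 6 (remaining 1U)
14U → rack 7 (remaining 6U)
Final racks: [3,15] [9] [19] [8] [17] [7,5,7] [14].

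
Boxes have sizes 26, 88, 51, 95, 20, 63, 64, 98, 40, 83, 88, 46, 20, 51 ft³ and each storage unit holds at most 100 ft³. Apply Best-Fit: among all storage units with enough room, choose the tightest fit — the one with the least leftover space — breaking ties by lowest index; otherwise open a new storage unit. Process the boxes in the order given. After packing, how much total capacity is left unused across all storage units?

storage unit 1: place 26 ft³, 74 ft³ left
storage unit 2: place 88 ft³, 12 ft³ left
storage unit 1: place 51 ft³, 23 ft³ left
storage unit 3: place 95 ft³, 5 ft³ left
storage unit 1: place 20 ft³, 3 ft³ left
storage unit 4: place 63 ft³, 37 ft³ left
storage unit 5: place 64 ft³, 36 ft³ left
storage unit 6: place 98 ft³, 2 ft³ left
storage unit 7: place 40 ft³, 60 ft³ left
storage unit 8: place 83 ft³, 17 ft³ left
storage unit 9: place 88 ft³, 12 ft³ left
storage unit 7: place 46 ft³, 14 ft³ left
storage unit 5: place 20 ft³, 16 ft³ left
storage unit 10: place 51 ft³, 49 ft³ left
10 storage units × 100 ft³ = 1000 ft³; used 833 ft³; unused 167 ft³.

167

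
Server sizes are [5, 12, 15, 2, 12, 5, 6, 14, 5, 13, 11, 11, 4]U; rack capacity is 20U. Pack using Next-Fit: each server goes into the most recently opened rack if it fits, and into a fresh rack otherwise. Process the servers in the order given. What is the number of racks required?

5U → rack 1 (remaining 15U)
12U → rack 1 (remaining 3U)
15U → rack 2 (remaining 5U)
2U → rack 2 (remaining 3U)
12U → rack 3 (remaining 8U)
5U → rack 3 (remaining 3U)
6U → rack 4 (remaining 14U)
14U → rack 4 (remaining 0U)
5U → rack 5 (remaining 15U)
13U → rack 5 (remaining 2U)
11U → rack 6 (remaining 9U)
11U → rack 7 (remaining 9U)
4U → rack 7 (remaining 5U)
Final racks: [5,12] [15,2] [12,5] [6,14] [5,13] [11] [11,4].

7 racks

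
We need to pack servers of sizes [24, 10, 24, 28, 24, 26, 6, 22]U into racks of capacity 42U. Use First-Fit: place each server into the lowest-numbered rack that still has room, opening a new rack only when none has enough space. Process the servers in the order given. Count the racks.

Put 24U in rack 1; 18U remain.
Put 10U in rack 1; 8U remain.
Put 24U in rack 2; 18U remain.
Put 28U in rack 3; 14U remain.
Put 24U in rack 4; 18U remain.
Put 26U in rack 5; 16U remain.
Put 6U in rack 1; 2U remain.
Put 22U in rack 6; 20U remain.

6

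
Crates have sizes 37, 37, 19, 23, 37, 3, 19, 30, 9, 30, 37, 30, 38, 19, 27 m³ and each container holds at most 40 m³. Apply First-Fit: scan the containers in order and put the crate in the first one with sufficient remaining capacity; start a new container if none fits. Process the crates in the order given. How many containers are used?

12 containers

container 1: place 37 m³, 3 m³ left
container 2: place 37 m³, 3 m³ left
container 3: place 19 m³, 21 m³ left
container 4: place 23 m³, 17 m³ left
container 5: place 37 m³, 3 m³ left
container 1: place 3 m³, 0 m³ left
container 3: place 19 m³, 2 m³ left
container 6: place 30 m³, 10 m³ left
container 4: place 9 m³, 8 m³ left
container 7: place 30 m³, 10 m³ left
container 8: place 37 m³, 3 m³ left
container 9: place 30 m³, 10 m³ left
container 10: place 38 m³, 2 m³ left
container 11: place 19 m³, 21 m³ left
container 12: place 27 m³, 13 m³ left
Final containers: [37,3] [37] [19,19] [23,9] [37] [30] [30] [37] [30] [38] [19] [27].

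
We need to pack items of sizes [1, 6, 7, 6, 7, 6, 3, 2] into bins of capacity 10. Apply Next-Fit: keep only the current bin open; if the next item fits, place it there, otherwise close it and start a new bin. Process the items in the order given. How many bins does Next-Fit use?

6 bins

Put 1 in bin 1; 9 remain.
Put 6 in bin 1; 3 remain.
Put 7 in bin 2; 3 remain.
Put 6 in bin 3; 4 remain.
Put 7 in bin 4; 3 remain.
Put 6 in bin 5; 4 remain.
Put 3 in bin 5; 1 remain.
Put 2 in bin 6; 8 remain.
Final bins: [1,6] [7] [6] [7] [6,3] [2].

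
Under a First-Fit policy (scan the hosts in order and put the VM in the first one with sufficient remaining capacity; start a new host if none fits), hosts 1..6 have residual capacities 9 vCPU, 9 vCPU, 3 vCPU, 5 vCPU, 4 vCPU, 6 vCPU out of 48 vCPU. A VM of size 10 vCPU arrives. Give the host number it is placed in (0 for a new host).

No host has ≥ 10 vCPU free, so a new host is opened.

0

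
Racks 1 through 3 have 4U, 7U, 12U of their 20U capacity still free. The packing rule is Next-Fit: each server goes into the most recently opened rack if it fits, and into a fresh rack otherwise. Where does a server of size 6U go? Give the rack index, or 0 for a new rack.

3

Next-Fit only looks at rack 3, which has 12U free.
6U fits there.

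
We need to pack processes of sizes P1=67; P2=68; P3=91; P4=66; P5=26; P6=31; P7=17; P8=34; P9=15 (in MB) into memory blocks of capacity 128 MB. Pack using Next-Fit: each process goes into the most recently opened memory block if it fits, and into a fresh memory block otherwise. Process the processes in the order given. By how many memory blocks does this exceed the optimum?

Next-Fit: [67] [68] [91] [66,26,31] [17,34,15] → 5 memory blocks.
Total size 415 MB; any packing needs at least ⌈415/128⌉ = 4 memory blocks.
An optimal packing achieves that bound: [91,34] [68,31,26] [67,17,15] [66] → 4 memory blocks.
Excess: 5 − 4 = 1.

1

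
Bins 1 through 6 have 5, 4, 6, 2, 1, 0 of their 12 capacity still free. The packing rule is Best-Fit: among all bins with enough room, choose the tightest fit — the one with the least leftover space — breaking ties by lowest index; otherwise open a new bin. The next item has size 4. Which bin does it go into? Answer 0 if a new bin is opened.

Bins with room: bin 1 (5), bin 2 (4), bin 3 (6).
Tightest fit is bin 2 with 4 free.

2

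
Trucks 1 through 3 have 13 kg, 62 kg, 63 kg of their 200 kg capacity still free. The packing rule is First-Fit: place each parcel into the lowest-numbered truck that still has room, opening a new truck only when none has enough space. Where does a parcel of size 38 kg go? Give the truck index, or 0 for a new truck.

Trucks with room: truck 2 (62 kg), truck 3 (63 kg).
The first with room is truck 2.

2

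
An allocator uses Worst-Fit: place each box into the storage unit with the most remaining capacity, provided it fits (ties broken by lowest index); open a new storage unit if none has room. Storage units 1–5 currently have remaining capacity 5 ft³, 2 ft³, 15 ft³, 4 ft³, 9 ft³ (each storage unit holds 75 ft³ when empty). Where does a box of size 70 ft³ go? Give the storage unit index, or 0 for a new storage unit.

0

No storage unit has ≥ 70 ft³ free, so a new storage unit is opened.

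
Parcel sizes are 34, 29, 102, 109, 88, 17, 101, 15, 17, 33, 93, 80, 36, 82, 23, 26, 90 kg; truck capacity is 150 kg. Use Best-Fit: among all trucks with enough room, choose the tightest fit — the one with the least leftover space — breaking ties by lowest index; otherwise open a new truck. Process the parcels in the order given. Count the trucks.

8 trucks

Put 34 kg in truck 1; 116 kg remain.
Put 29 kg in truck 1; 87 kg remain.
Put 102 kg in truck 2; 48 kg remain.
Put 109 kg in truck 3; 41 kg remain.
Put 88 kg in truck 4; 62 kg remain.
Put 17 kg in truck 3; 24 kg remain.
Put 101 kg in truck 5; 49 kg remain.
Put 15 kg in truck 3; 9 kg remain.
Put 17 kg in truck 2; 31 kg remain.
Put 33 kg in truck 5; 16 kg remain.
Put 93 kg in truck 6; 57 kg remain.
Put 80 kg in truck 1; 7 kg remain.
Put 36 kg in truck 6; 21 kg remain.
Put 82 kg in truck 7; 68 kg remain.
Put 23 kg in truck 2; 8 kg remain.
Put 26 kg in truck 4; 36 kg remain.
Put 90 kg in truck 8; 60 kg remain.
Final trucks: [34,29,80] [102,17,23] [109,17,15] [88,26] [101,33] [93,36] [82] [90].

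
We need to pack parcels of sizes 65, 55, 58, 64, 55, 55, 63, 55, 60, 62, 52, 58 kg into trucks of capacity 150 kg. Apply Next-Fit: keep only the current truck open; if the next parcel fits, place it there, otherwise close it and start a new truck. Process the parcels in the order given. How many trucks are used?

6

Put 65 kg in truck 1; 85 kg remain.
Put 55 kg in truck 1; 30 kg remain.
Put 58 kg in truck 2; 92 kg remain.
Put 64 kg in truck 2; 28 kg remain.
Put 55 kg in truck 3; 95 kg remain.
Put 55 kg in truck 3; 40 kg remain.
Put 63 kg in truck 4; 87 kg remain.
Put 55 kg in truck 4; 32 kg remain.
Put 60 kg in truck 5; 90 kg remain.
Put 62 kg in truck 5; 28 kg remain.
Put 52 kg in truck 6; 98 kg remain.
Put 58 kg in truck 6; 40 kg remain.
Final trucks: [65,55] [58,64] [55,55] [63,55] [60,62] [52,58].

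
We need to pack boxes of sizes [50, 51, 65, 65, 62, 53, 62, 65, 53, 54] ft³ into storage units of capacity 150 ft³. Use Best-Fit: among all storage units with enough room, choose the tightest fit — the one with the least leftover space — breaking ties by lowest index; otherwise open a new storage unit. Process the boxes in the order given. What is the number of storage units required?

storage unit 1: place 50 ft³, 100 ft³ left
storage unit 1: place 51 ft³, 49 ft³ left
storage unit 2: place 65 ft³, 85 ft³ left
storage unit 2: place 65 ft³, 20 ft³ left
storage unit 3: place 62 ft³, 88 ft³ left
storage unit 3: place 53 ft³, 35 ft³ left
storage unit 4: place 62 ft³, 88 ft³ left
storage unit 4: place 65 ft³, 23 ft³ left
storage unit 5: place 53 ft³, 97 ft³ left
storage unit 5: place 54 ft³, 43 ft³ left
Final storage units: [50,51] [65,65] [62,53] [62,65] [53,54].

5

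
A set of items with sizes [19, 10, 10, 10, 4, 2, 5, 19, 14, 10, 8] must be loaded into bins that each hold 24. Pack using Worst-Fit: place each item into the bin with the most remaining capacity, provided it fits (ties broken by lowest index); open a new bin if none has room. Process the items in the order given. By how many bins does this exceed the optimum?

1

Worst-Fit: [19] [10,10] [10,4,2,5] [19] [14,10] [8] → 6 bins.
Total size 111; any packing needs at least ⌈111/24⌉ = 5 bins.
An optimal packing achieves that bound: [19,5] [19,4] [14,10] [10,10,2] [10,8] → 5 bins.
Excess: 6 − 5 = 1.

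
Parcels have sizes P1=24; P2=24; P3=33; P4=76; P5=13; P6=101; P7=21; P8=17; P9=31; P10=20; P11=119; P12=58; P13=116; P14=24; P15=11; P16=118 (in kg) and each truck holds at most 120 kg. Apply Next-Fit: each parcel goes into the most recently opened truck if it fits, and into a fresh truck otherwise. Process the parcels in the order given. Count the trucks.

truck 1: place P1 (24 kg), 96 kg left
truck 1: place P2 (24 kg), 72 kg left
truck 1: place P3 (33 kg), 39 kg left
truck 2: place P4 (76 kg), 44 kg left
truck 2: place P5 (13 kg), 31 kg left
truck 3: place P6 (101 kg), 19 kg left
truck 4: place P7 (21 kg), 99 kg left
truck 4: place P8 (17 kg), 82 kg left
truck 4: place P9 (31 kg), 51 kg left
truck 4: place P10 (20 kg), 31 kg left
truck 5: place P11 (119 kg), 1 kg left
truck 6: place P12 (58 kg), 62 kg left
truck 7: place P13 (116 kg), 4 kg left
truck 8: place P14 (24 kg), 96 kg left
truck 8: place P15 (11 kg), 85 kg left
truck 9: place P16 (118 kg), 2 kg left

9 trucks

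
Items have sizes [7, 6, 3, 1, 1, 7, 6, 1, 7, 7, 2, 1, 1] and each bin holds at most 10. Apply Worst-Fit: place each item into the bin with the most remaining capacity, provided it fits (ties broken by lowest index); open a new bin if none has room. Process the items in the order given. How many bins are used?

bin 1: place 7, 3 left
bin 2: place 6, 4 left
bin 2: place 3, 1 left
bin 1: place 1, 2 left
bin 1: place 1, 1 left
bin 3: place 7, 3 left
bin 4: place 6, 4 left
bin 4: place 1, 3 left
bin 5: place 7, 3 left
bin 6: place 7, 3 left
bin 3: place 2, 1 left
bin 4: place 1, 2 left
bin 5: place 1, 2 left

6 bins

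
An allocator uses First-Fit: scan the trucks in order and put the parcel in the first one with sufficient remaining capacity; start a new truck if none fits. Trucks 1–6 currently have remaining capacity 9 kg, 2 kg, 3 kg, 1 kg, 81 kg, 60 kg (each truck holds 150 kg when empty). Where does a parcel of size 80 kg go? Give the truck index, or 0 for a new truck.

5

Trucks with room: truck 5 (81 kg).
The first with room is truck 5.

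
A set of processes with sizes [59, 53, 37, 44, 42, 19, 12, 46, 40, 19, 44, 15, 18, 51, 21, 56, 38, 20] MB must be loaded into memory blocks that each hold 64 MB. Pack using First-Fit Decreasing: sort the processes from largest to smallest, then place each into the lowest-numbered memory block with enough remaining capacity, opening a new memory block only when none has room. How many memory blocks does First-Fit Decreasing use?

11

Sorted descending: 59, 56, 53, 51, 46, 44, 44, 42, 40, 38, 37, 21, 20, 19, 19, 18, 15, 12.
Put 59 MB in memory block 1; 5 MB remain.
Put 56 MB in memory block 2; 8 MB remain.
Put 53 MB in memory block 3; 11 MB remain.
Put 51 MB in memory block 4; 13 MB remain.
Put 46 MB in memory block 5; 18 MB remain.
Put 44 MB in memory block 6; 20 MB remain.
Put 44 MB in memory block 7; 20 MB remain.
Put 42 MB in memory block 8; 22 MB remain.
Put 40 MB in memory block 9; 24 MB remain.
Put 38 MB in memory block 10; 26 MB remain.
Put 37 MB in memory block 11; 27 MB remain.
Put 21 MB in memory block 8; 1 MB remain.
Put 20 MB in memory block 6; 0 MB remain.
Put 19 MB in memory block 7; 1 MB remain.
Put 19 MB in memory block 9; 5 MB remain.
Put 18 MB in memory block 5; 0 MB remain.
Put 15 MB in memory block 10; 11 MB remain.
Put 12 MB in memory block 4; 1 MB remain.
Final memory blocks: [59] [56] [53] [51,12] [46,18] [44,20] [44,19] [42,21] [40,19] [38,15] [37].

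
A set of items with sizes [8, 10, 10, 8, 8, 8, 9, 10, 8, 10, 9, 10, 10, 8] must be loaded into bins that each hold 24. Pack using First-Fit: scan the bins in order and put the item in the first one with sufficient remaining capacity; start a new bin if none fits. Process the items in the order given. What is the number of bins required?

Put 8 in bin 1; 16 remain.
Put 10 in bin 1; 6 remain.
Put 10 in bin 2; 14 remain.
Put 8 in bin 2; 6 remain.
Put 8 in bin 3; 16 remain.
Put 8 in bin 3; 8 remain.
Put 9 in bin 4; 15 remain.
Put 10 in bin 4; 5 remain.
Put 8 in bin 3; 0 remain.
Put 10 in bin 5; 14 remain.
Put 9 in bin 5; 5 remain.
Put 10 in bin 6; 14 remain.
Put 10 in bin 6; 4 remain.
Put 8 in bin 7; 16 remain.
Final bins: [8,10] [10,8] [8,8,8] [9,10] [10,9] [10,10] [8].

7 bins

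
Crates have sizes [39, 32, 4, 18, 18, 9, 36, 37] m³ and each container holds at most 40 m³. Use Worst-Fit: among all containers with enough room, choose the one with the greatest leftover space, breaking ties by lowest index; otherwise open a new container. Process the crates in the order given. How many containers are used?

container 1: place 39 m³, 1 m³ left
container 2: place 32 m³, 8 m³ left
container 2: place 4 m³, 4 m³ left
container 3: place 18 m³, 22 m³ left
container 3: place 18 m³, 4 m³ left
container 4: place 9 m³, 31 m³ left
container 5: place 36 m³, 4 m³ left
container 6: place 37 m³, 3 m³ left

6 containers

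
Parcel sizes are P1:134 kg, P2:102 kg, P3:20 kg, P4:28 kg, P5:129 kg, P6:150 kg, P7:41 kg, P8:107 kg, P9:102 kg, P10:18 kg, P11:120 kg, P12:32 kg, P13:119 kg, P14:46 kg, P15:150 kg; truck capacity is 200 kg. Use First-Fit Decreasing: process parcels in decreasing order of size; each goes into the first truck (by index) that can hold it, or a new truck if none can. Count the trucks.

9 trucks

Sorted descending: 150, 150, 134, 129, 120, 119, 107, 102, 102, 46, 41, 32, 28, 20, 18.
Put 150 kg in truck 1; 50 kg remain.
Put 150 kg in truck 2; 50 kg remain.
Put 134 kg in truck 3; 66 kg remain.
Put 129 kg in truck 4; 71 kg remain.
Put 120 kg in truck 5; 80 kg remain.
Put 119 kg in truck 6; 81 kg remain.
Put 107 kg in truck 7; 93 kg remain.
Put 102 kg in truck 8; 98 kg remain.
Put 102 kg in truck 9; 98 kg remain.
Put 46 kg in truck 1; 4 kg remain.
Put 41 kg in truck 2; 9 kg remain.
Put 32 kg in truck 3; 34 kg remain.
Put 28 kg in truck 3; 6 kg remain.
Put 20 kg in truck 4; 51 kg remain.
Put 18 kg in truck 4; 33 kg remain.
Final trucks: [150,46] [150,41] [134,32,28] [129,20,18] [120] [119] [107] [102] [102].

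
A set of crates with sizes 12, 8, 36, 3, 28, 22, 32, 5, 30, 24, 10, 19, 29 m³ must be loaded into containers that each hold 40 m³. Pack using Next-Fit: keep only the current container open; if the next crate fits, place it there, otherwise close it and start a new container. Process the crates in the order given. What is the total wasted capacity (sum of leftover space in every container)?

Put 12 m³ in container 1; 28 m³ remain.
Put 8 m³ in container 1; 20 m³ remain.
Put 36 m³ in container 2; 4 m³ remain.
Put 3 m³ in container 2; 1 m³ remain.
Put 28 m³ in container 3; 12 m³ remain.
Put 22 m³ in container 4; 18 m³ remain.
Put 32 m³ in container 5; 8 m³ remain.
Put 5 m³ in container 5; 3 m³ remain.
Put 30 m³ in container 6; 10 m³ remain.
Put 24 m³ in container 7; 16 m³ remain.
Put 10 m³ in container 7; 6 m³ remain.
Put 19 m³ in container 8; 21 m³ remain.
Put 29 m³ in container 9; 11 m³ remain.
9 containers × 40 m³ = 360 m³; used 258 m³; unused 102 m³.

102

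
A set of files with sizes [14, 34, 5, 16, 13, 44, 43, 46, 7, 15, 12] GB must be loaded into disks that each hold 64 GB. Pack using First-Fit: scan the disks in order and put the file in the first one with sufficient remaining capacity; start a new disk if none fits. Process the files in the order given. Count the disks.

5

14 GB → disk 1 (remaining 50 GB)
34 GB → disk 1 (remaining 16 GB)
5 GB → disk 1 (remaining 11 GB)
16 GB → disk 2 (remaining 48 GB)
13 GB → disk 2 (remaining 35 GB)
44 GB → disk 3 (remaining 20 GB)
43 GB → disk 4 (remaining 21 GB)
46 GB → disk 5 (remaining 18 GB)
7 GB → disk 1 (remaining 4 GB)
15 GB → disk 2 (remaining 20 GB)
12 GB → disk 2 (remaining 8 GB)
Final disks: [14,34,5,7] [16,13,15,12] [44] [43] [46].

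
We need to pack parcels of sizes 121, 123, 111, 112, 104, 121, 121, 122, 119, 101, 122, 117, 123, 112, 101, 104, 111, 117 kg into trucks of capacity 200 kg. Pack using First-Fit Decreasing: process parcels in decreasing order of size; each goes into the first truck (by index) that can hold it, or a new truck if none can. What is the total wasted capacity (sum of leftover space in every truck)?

Sorted descending: 123, 123, 122, 122, 121, 121, 121, 119, 117, 117, 112, 112, 111, 111, 104, 104, 101, 101.
Put 123 kg in truck 1; 77 kg remain.
Put 123 kg in truck 2; 77 kg remain.
Put 122 kg in truck 3; 78 kg remain.
Put 122 kg in truck 4; 78 kg remain.
Put 121 kg in truck 5; 79 kg remain.
Put 121 kg in truck 6; 79 kg remain.
Put 121 kg in truck 7; 79 kg remain.
Put 119 kg in truck 8; 81 kg remain.
Put 117 kg in truck 9; 83 kg remain.
Put 117 kg in truck 10; 83 kg remain.
Put 112 kg in truck 11; 88 kg remain.
Put 112 kg in truck 12; 88 kg remain.
Put 111 kg in truck 13; 89 kg remain.
Put 111 kg in truck 14; 89 kg remain.
Put 104 kg in truck 15; 96 kg remain.
Put 104 kg in truck 16; 96 kg remain.
Put 101 kg in truck 17; 99 kg remain.
Put 101 kg in truck 18; 99 kg remain.
18 trucks × 200 kg = 3600 kg; used 2062 kg; unused 1538 kg.

1538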